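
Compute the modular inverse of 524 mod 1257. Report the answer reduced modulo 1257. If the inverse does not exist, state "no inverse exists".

842

Run Euclid on (1257, 524):
1257 = 2×524 + 209
524 = 2×209 + 106
209 = 1×106 + 103
106 = 1×103 + 3
103 = 34×3 + 1
3 = 3×1 + 0
Since gcd(524, 1257) = 1, back-substitute to write 1 as a combination:
1 = 103 − 34·3
1 = −34·106 + 35·103
1 = 35·209 − 69·106
1 = −69·524 + 173·209
1 = 173·1257 − 415·524
Thus 524·(-415) ≡ 1 (mod 1257); reducing, -415 mod 1257 = 842.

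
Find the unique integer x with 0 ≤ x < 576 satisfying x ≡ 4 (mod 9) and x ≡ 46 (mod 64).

Write x = 4 + 9·k. Then 9·k ≡ 46 − 4 ≡ 42 (mod 64).
Need 9⁻¹ mod 64. Extended Euclid on (64, 9):
64 = 7*9 + 1
9 = 9*1 + 0
Back-substitute:
1 = 64 − 7·9
9⁻¹ ≡ 57 (mod 64), so k ≡ 57·42 ≡ 26 (mod 64).
x = 4 + 9·26 = 238.

238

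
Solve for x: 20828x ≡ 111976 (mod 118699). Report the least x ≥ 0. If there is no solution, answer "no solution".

First find gcd(20828, 118699):
118699 = 5·20828 + 14559
20828 = 1·14559 + 6269
14559 = 2·6269 + 2021
6269 = 3·2021 + 206
2021 = 9·206 + 167
206 = 1·167 + 39
167 = 4·39 + 11
39 = 3·11 + 6
11 = 1·6 + 5
6 = 1·5 + 1
5 = 5·1 + 0
gcd = 1, so a unique solution mod 118699 exists.
Back-substitute for the Bézout coefficients:
1 = 6 − 5
1 = −11 + 2·6
1 = 2·39 − 7·11
1 = −7·167 + 30·39
1 = 30·206 − 37·167
1 = −37·2021 + 363·206
1 = 363·6269 − 1126·2021
1 = −1126·14559 + 2615·6269
1 = 2615·20828 − 3741·14559
1 = −3741·118699 + 21320·20828
So 20828·(21320) ≡ 1 (mod 118699), giving 20828⁻¹ ≡ 21320.
x ≡ 20828⁻¹·111976 ≡ 21320·111976 ≡ 54032 (mod 118699).

54032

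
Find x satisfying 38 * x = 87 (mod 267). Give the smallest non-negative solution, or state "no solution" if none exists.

First find gcd(38, 267):
267 = 7·38 + 1
38 = 38·1 + 0
gcd = 1, so a unique solution mod 267 exists.
Back-substitute for the Bézout coefficients:
1 = 267 − 7·38
So 38·(-7) ≡ 1 (mod 267), giving 38⁻¹ ≡ 260.
x ≡ 38⁻¹·87 ≡ 260·87 ≡ 192 (mod 267).

192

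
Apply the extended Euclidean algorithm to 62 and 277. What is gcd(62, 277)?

1

Euclidean algorithm:
277 = 4·62 + 29
62 = 2·29 + 4
29 = 7·4 + 1
4 = 4·1 + 0
gcd(62, 277) = 1.
Express as a combination:
1 = 29 − 7·4
1 = −7·62 + 15·29
1 = 15·277 − 67·62
So 1 = (15)·277 + (-67)·62.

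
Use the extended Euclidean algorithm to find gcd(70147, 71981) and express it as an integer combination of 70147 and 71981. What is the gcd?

7

Apply Euclid's algorithm to 71981 and 70147:
71981 = 1×70147 + 1834
70147 = 38×1834 + 455
1834 = 4×455 + 14
455 = 32×14 + 7
14 = 2×7 + 0
gcd(70147, 71981) = 7.
Back-substituting:
7 = 455 − 32·14
7 = −32·1834 + 129·455
7 = 129·70147 − 4934·1834
7 = −4934·71981 + 5063·70147
So 7 = (-4934)·71981 + (5063)·70147.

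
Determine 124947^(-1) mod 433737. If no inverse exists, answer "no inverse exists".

no inverse exists

Euclidean algorithm on 433737, 124947:
433737 = 3*124947 + 58896
124947 = 2*58896 + 7155
58896 = 8*7155 + 1656
7155 = 4*1656 + 531
1656 = 3*531 + 63
531 = 8*63 + 27
63 = 2*27 + 9
27 = 3*9 + 0
gcd(124947, 433737) = 9 ≠ 1, so 124947 has no multiplicative inverse modulo 433737.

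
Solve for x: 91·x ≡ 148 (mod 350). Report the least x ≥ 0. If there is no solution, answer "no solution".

no solution

gcd(91, 350):
350 = 3×91 + 77
91 = 1×77 + 14
77 = 5×14 + 7
14 = 2×7 + 0
gcd = 7, but 7 ∤ 148, so the congruence has no solution.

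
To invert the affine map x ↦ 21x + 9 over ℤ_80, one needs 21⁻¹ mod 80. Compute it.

Extended Euclidean algorithm:
80 = 3×21 + 17
21 = 1×17 + 4
17 = 4×4 + 1
4 = 4×1 + 0
Since gcd(21, 80) = 1, back-substitute to write 1 as a combination:
1 = 17 − 4·4
1 = −4·21 + 5·17
1 = 5·80 − 19·21
Thus 21·(-19) ≡ 1 (mod 80); reducing, -19 mod 80 = 61.

61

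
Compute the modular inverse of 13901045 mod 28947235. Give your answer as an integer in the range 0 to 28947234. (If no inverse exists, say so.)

no inverse exists

Compute gcd(13901045, 28947235):
28947235 = 2×13901045 + 1145145
13901045 = 12×1145145 + 159305
1145145 = 7×159305 + 30010
159305 = 5×30010 + 9255
30010 = 3×9255 + 2245
9255 = 4×2245 + 275
2245 = 8×275 + 45
275 = 6×45 + 5
45 = 9×5 + 0
The gcd is 5, not 1, hence no inverse exists.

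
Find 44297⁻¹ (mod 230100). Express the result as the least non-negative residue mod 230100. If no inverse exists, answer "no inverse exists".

Run Euclid on (230100, 44297):
230100 = 5*44297 + 8615
44297 = 5*8615 + 1222
8615 = 7*1222 + 61
1222 = 20*61 + 2
61 = 30*2 + 1
2 = 2*1 + 0
gcd = 1, so the inverse exists. Back-substitute:
1 = 61 − 30·2
1 = −30·1222 + 601·61
1 = 601·8615 − 4237·1222
1 = −4237·44297 + 21786·8615
1 = 21786·230100 − 113167·44297
So 44297·(-113167) ≡ 1 (mod 230100), and -113167 ≡ 116933 (mod 230100).

116933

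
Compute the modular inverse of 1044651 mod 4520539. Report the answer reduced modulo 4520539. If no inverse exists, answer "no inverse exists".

1404423

Apply the Euclidean algorithm to 4520539 and 1044651:
4520539 = 4×1044651 + 341935
1044651 = 3×341935 + 18846
341935 = 18×18846 + 2707
18846 = 6×2707 + 2604
2707 = 1×2604 + 103
2604 = 25×103 + 29
103 = 3×29 + 16
29 = 1×16 + 13
16 = 1×13 + 3
13 = 4×3 + 1
3 = 3×1 + 0
The gcd is 1. Working backward:
1 = 13 − 4·3
1 = −4·16 + 5·13
1 = 5·29 − 9·16
1 = −9·103 + 32·29
1 = 32·2604 − 809·103
1 = −809·2707 + 841·2604
1 = 841·18846 − 5855·2707
1 = −5855·341935 + 106231·18846
1 = 106231·1044651 − 324548·341935
1 = −324548·4520539 + 1404423·1044651
So 1044651·1404423 ≡ 1 (mod 4520539).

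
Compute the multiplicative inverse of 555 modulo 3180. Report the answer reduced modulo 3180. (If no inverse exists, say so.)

no inverse exists

Euclidean algorithm on 3180, 555:
3180 = 5*555 + 405
555 = 1*405 + 150
405 = 2*150 + 105
150 = 1*105 + 45
105 = 2*45 + 15
45 = 3*15 + 0
gcd(555, 3180) = 15 ≠ 1, so 555 has no multiplicative inverse modulo 3180.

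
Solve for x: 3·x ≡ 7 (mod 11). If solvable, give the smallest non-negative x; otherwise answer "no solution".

6

First find gcd(3, 11):
11 = 3*3 + 2
3 = 1*2 + 1
2 = 2*1 + 0
gcd = 1, so a unique solution mod 11 exists.
Back-substitute for the Bézout coefficients:
1 = 3 − 2
1 = −11 + 4·3
So 3·(4) ≡ 1 (mod 11), giving 3⁻¹ ≡ 4.
x ≡ 3⁻¹·7 ≡ 4·7 ≡ 6 (mod 11).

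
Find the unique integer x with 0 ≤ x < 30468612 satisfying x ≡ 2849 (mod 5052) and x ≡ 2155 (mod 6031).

4332413

Write x = 2849 + 5052·k. Then 5052·k ≡ 2155 − 2849 ≡ 5337 (mod 6031).
Need 5052⁻¹ mod 6031. Extended Euclid on (6031, 5052):
6031 = 1*5052 + 979
5052 = 5*979 + 157
979 = 6*157 + 37
157 = 4*37 + 9
37 = 4*9 + 1
9 = 9*1 + 0
Back-substitute:
1 = 37 − 4·9
1 = −4·157 + 17·37
1 = 17·979 − 106·157
1 = −106·5052 + 547·979
1 = 547·6031 − 653·5052
5052⁻¹ ≡ 5378 (mod 6031), so k ≡ 5378·5337 ≡ 857 (mod 6031).
x = 2849 + 5052·857 = 4332413.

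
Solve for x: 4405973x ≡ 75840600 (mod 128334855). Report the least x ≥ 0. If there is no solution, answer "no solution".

6279405

First find gcd(4405973, 128334855):
128334855 = 29×4405973 + 561638
4405973 = 7×561638 + 474507
561638 = 1×474507 + 87131
474507 = 5×87131 + 38852
87131 = 2×38852 + 9427
38852 = 4×9427 + 1144
9427 = 8×1144 + 275
1144 = 4×275 + 44
275 = 6×44 + 11
44 = 4×11 + 0
gcd = 11 and 11 | 75840600, so solutions exist. Divide through by 11: 400543x ≡ 6894600 (mod 11666805).
Now find 400543⁻¹ mod 11666805:
11666805 = 29*400543 + 51058
400543 = 7*51058 + 43137
51058 = 1*43137 + 7921
43137 = 5*7921 + 3532
7921 = 2*3532 + 857
3532 = 4*857 + 104
857 = 8*104 + 25
104 = 4*25 + 4
25 = 6*4 + 1
4 = 4*1 + 0
Back-substitute:
1 = 25 − 6·4
1 = −6·104 + 25·25
1 = 25·857 − 206·104
1 = −206·3532 + 849·857
1 = 849·7921 − 1904·3532
1 = −1904·43137 + 10369·7921
1 = 10369·51058 − 12273·43137
1 = −12273·400543 + 96280·51058
1 = 96280·11666805 − 2804393·400543
So 400543·(-2804393) ≡ 1 (mod 11666805), i.e. 400543⁻¹ ≡ 8862412.
Then x ≡ 8862412·6894600 ≡ 6279405 (mod 11666805); the smallest non-negative solution is x = 6279405.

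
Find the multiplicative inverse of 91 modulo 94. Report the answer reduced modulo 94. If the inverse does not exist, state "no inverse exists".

31

gcd(94, 91) by repeated division:
94 = 1×91 + 3
91 = 30×3 + 1
3 = 3×1 + 0
Since gcd(91, 94) = 1, back-substitute to write 1 as a combination:
1 = 91 − 30·3
1 = −30·94 + 31·91
So 91·31 ≡ 1 (mod 94).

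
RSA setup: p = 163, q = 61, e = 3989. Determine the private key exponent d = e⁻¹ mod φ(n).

5909

φ(n) = (p−1)(q−1) = 162·60 = 9720.
Need d with 3989·d ≡ 1 (mod 9720). Apply the extended Euclidean algorithm:
9720 = 2*3989 + 1742
3989 = 2*1742 + 505
1742 = 3*505 + 227
505 = 2*227 + 51
227 = 4*51 + 23
51 = 2*23 + 5
23 = 4*5 + 3
5 = 1*3 + 2
3 = 1*2 + 1
2 = 2*1 + 0
Back-substitute:
1 = 3 − 2
1 = −5 + 2·3
1 = 2·23 − 9·5
1 = −9·51 + 20·23
1 = 20·227 − 89·51
1 = −89·505 + 198·227
1 = 198·1742 − 683·505
1 = −683·3989 + 1564·1742
1 = 1564·9720 − 3811·3989
So 3989·(-3811) ≡ 1 (mod 9720), hence d ≡ -3811 ≡ 5909 (mod 9720).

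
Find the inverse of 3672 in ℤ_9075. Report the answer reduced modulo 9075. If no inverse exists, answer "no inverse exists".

Compute gcd(3672, 9075):
9075 = 2×3672 + 1731
3672 = 2×1731 + 210
1731 = 8×210 + 51
210 = 4×51 + 6
51 = 8×6 + 3
6 = 2×3 + 0
gcd(3672, 9075) = 3 ≠ 1, so 3672 has no multiplicative inverse modulo 9075.

no inverse exists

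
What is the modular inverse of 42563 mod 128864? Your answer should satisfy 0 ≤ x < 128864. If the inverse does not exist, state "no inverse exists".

gcd(128864, 42563) by repeated division:
128864 = 3·42563 + 1175
42563 = 36·1175 + 263
1175 = 4·263 + 123
263 = 2·123 + 17
123 = 7·17 + 4
17 = 4·4 + 1
4 = 4·1 + 0
Since gcd(42563, 128864) = 1, back-substitute to write 1 as a combination:
1 = 17 − 4·4
1 = −4·123 + 29·17
1 = 29·263 − 62·123
1 = −62·1175 + 277·263
1 = 277·42563 − 10034·1175
1 = −10034·128864 + 30379·42563
So 42563·30379 ≡ 1 (mod 128864).

30379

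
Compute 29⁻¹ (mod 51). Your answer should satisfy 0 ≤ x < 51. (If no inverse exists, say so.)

44

Run Euclid on (51, 29):
51 = 1×29 + 22
29 = 1×22 + 7
22 = 3×7 + 1
7 = 7×1 + 0
The gcd is 1. Working backward:
1 = 22 − 3·7
1 = −3·29 + 4·22
1 = 4·51 − 7·29
Thus 29·(-7) ≡ 1 (mod 51); reducing, -7 mod 51 = 44.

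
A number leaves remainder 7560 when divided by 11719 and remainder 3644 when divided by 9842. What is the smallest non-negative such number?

8585868

Write x = 7560 + 11719·k. Then 11719·k ≡ 3644 − 7560 ≡ 5926 (mod 9842).
Need 11719⁻¹ mod 9842. Extended Euclid on (9842, 1877):
9842 = 5*1877 + 457
1877 = 4*457 + 49
457 = 9*49 + 16
49 = 3*16 + 1
16 = 16*1 + 0
Back-substitute:
1 = 49 − 3·16
1 = −3·457 + 28·49
1 = 28·1877 − 115·457
1 = −115·9842 + 603·1877
11719⁻¹ ≡ 603 (mod 9842), so k ≡ 603·5926 ≡ 732 (mod 9842).
x = 7560 + 11719·732 = 8585868.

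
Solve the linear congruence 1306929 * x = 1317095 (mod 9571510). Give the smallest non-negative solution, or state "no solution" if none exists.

254015

First find gcd(1306929, 9571510):
9571510 = 7*1306929 + 423007
1306929 = 3*423007 + 37908
423007 = 11*37908 + 6019
37908 = 6*6019 + 1794
6019 = 3*1794 + 637
1794 = 2*637 + 520
637 = 1*520 + 117
520 = 4*117 + 52
117 = 2*52 + 13
52 = 4*13 + 0
gcd = 13 and 13 | 1317095, so solutions exist. Divide through by 13: 100533x ≡ 101315 (mod 736270).
Now find 100533⁻¹ mod 736270:
736270 = 7×100533 + 32539
100533 = 3×32539 + 2916
32539 = 11×2916 + 463
2916 = 6×463 + 138
463 = 3×138 + 49
138 = 2×49 + 40
49 = 1×40 + 9
40 = 4×9 + 4
9 = 2×4 + 1
4 = 4×1 + 0
Back-substitute:
1 = 9 − 2·4
1 = −2·40 + 9·9
1 = 9·49 − 11·40
1 = −11·138 + 31·49
1 = 31·463 − 104·138
1 = −104·2916 + 655·463
1 = 655·32539 − 7309·2916
1 = −7309·100533 + 22582·32539
1 = 22582·736270 − 165383·100533
So 100533·(-165383) ≡ 1 (mod 736270), i.e. 100533⁻¹ ≡ 570887.
Then x ≡ 570887·101315 ≡ 254015 (mod 736270); the smallest non-negative solution is x = 254015.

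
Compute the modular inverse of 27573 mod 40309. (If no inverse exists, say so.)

gcd(40309, 27573) by repeated division:
40309 = 1*27573 + 12736
27573 = 2*12736 + 2101
12736 = 6*2101 + 130
2101 = 16*130 + 21
130 = 6*21 + 4
21 = 5*4 + 1
4 = 4*1 + 0
Since gcd(27573, 40309) = 1, back-substitute to write 1 as a combination:
1 = 21 − 5·4
1 = −5·130 + 31·21
1 = 31·2101 − 501·130
1 = −501·12736 + 3037·2101
1 = 3037·27573 − 6575·12736
1 = −6575·40309 + 9612·27573
So 27573·9612 ≡ 1 (mod 40309).

9612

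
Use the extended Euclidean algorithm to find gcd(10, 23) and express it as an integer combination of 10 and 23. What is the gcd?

1

Apply Euclid's algorithm to 23 and 10:
23 = 2*10 + 3
10 = 3*3 + 1
3 = 3*1 + 0
gcd(10, 23) = 1.
Express as a combination:
1 = 10 − 3·3
1 = −3·23 + 7·10
So 1 = (-3)·23 + (7)·10.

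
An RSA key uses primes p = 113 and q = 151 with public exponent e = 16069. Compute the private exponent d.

φ(n) = (p−1)(q−1) = 112·150 = 16800.
Need d with 16069·d ≡ 1 (mod 16800). Apply the extended Euclidean algorithm:
16800 = 1*16069 + 731
16069 = 21*731 + 718
731 = 1*718 + 13
718 = 55*13 + 3
13 = 4*3 + 1
3 = 3*1 + 0
Back-substitute:
1 = 13 − 4·3
1 = −4·718 + 221·13
1 = 221·731 − 225·718
1 = −225·16069 + 4946·731
1 = 4946·16800 − 5171·16069
So 16069·(-5171) ≡ 1 (mod 16800), hence d ≡ -5171 ≡ 11629 (mod 16800).

11629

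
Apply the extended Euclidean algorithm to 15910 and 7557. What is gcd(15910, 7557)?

1

Apply Euclid's algorithm to 15910 and 7557:
15910 = 2×7557 + 796
7557 = 9×796 + 393
796 = 2×393 + 10
393 = 39×10 + 3
10 = 3×3 + 1
3 = 3×1 + 0
gcd(15910, 7557) = 1.
Back-substituting:
1 = 10 − 3·3
1 = −3·393 + 118·10
1 = 118·796 − 239·393
1 = −239·7557 + 2269·796
1 = 2269·15910 − 4777·7557
So 1 = (2269)·15910 + (-4777)·7557.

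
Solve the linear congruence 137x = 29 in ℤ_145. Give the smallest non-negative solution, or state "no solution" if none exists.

87

First find gcd(137, 145):
145 = 1·137 + 8
137 = 17·8 + 1
8 = 8·1 + 0
gcd = 1, so a unique solution mod 145 exists.
Back-substitute for the Bézout coefficients:
1 = 137 − 17·8
1 = −17·145 + 18·137
So 137·(18) ≡ 1 (mod 145), giving 137⁻¹ ≡ 18.
x ≡ 137⁻¹·29 ≡ 18·29 ≡ 87 (mod 145).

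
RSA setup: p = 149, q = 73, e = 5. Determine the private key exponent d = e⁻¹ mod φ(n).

8525

φ(n) = (p−1)(q−1) = 148·72 = 10656.
Need d with 5·d ≡ 1 (mod 10656). Apply the extended Euclidean algorithm:
10656 = 2131·5 + 1
5 = 5·1 + 0
Back-substitute:
1 = 10656 − 2131·5
So 5·(-2131) ≡ 1 (mod 10656), hence d ≡ -2131 ≡ 8525 (mod 10656).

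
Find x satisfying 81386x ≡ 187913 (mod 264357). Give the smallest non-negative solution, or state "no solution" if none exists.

229516

First find gcd(81386, 264357):
264357 = 3*81386 + 20199
81386 = 4*20199 + 590
20199 = 34*590 + 139
590 = 4*139 + 34
139 = 4*34 + 3
34 = 11*3 + 1
3 = 3*1 + 0
gcd = 1, so a unique solution mod 264357 exists.
Back-substitute for the Bézout coefficients:
1 = 34 − 11·3
1 = −11·139 + 45·34
1 = 45·590 − 191·139
1 = −191·20199 + 6539·590
1 = 6539·81386 − 26347·20199
1 = −26347·264357 + 85580·81386
So 81386·(85580) ≡ 1 (mod 264357), giving 81386⁻¹ ≡ 85580.
x ≡ 81386⁻¹·187913 ≡ 85580·187913 ≡ 229516 (mod 264357).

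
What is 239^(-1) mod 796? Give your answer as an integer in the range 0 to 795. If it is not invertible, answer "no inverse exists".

Extended Euclidean algorithm:
796 = 3×239 + 79
239 = 3×79 + 2
79 = 39×2 + 1
2 = 2×1 + 0
Since gcd(239, 796) = 1, back-substitute to write 1 as a combination:
1 = 79 − 39·2
1 = −39·239 + 118·79
1 = 118·796 − 393·239
So 239·(-393) ≡ 1 (mod 796), and -393 ≡ 403 (mod 796).

403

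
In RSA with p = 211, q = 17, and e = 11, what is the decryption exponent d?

φ(n) = (p−1)(q−1) = 210·16 = 3360.
Need d with 11·d ≡ 1 (mod 3360). Apply the extended Euclidean algorithm:
3360 = 305·11 + 5
11 = 2·5 + 1
5 = 5·1 + 0
Back-substitute:
1 = 11 − 2·5
1 = −2·3360 + 611·11
So 11·611 ≡ 1 (mod 3360), hence d = 611.

611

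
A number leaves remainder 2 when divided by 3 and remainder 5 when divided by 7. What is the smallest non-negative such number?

Write x = 2 + 3·k. Then 3·k ≡ 5 − 2 ≡ 3 (mod 7).
Need 3⁻¹ mod 7. Extended Euclid on (7, 3):
7 = 2*3 + 1
3 = 3*1 + 0
Back-substitute:
1 = 7 − 2·3
3⁻¹ ≡ 5 (mod 7), so k ≡ 5·3 ≡ 1 (mod 7).
x = 2 + 3·1 = 5.

5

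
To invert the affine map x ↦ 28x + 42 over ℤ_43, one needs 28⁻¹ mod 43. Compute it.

20

gcd(43, 28) by repeated division:
43 = 1×28 + 15
28 = 1×15 + 13
15 = 1×13 + 2
13 = 6×2 + 1
2 = 2×1 + 0
gcd = 1, so the inverse exists. Back-substitute:
1 = 13 − 6·2
1 = −6·15 + 7·13
1 = 7·28 − 13·15
1 = −13·43 + 20·28
So 28·20 ≡ 1 (mod 43).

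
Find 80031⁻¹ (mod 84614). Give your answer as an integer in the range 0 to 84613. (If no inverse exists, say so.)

20475

Apply the Euclidean algorithm to 84614 and 80031:
84614 = 1*80031 + 4583
80031 = 17*4583 + 2120
4583 = 2*2120 + 343
2120 = 6*343 + 62
343 = 5*62 + 33
62 = 1*33 + 29
33 = 1*29 + 4
29 = 7*4 + 1
4 = 4*1 + 0
Since gcd(80031, 84614) = 1, back-substitute to write 1 as a combination:
1 = 29 − 7·4
1 = −7·33 + 8·29
1 = 8·62 − 15·33
1 = −15·343 + 83·62
1 = 83·2120 − 513·343
1 = −513·4583 + 1109·2120
1 = 1109·80031 − 19366·4583
1 = −19366·84614 + 20475·80031
So 80031·20475 ≡ 1 (mod 84614).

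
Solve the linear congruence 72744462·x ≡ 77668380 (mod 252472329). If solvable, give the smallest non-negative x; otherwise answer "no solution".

692942

First find gcd(72744462, 252472329):
252472329 = 3·72744462 + 34238943
72744462 = 2·34238943 + 4266576
34238943 = 8·4266576 + 106335
4266576 = 40·106335 + 13176
106335 = 8·13176 + 927
13176 = 14·927 + 198
927 = 4·198 + 135
198 = 1·135 + 63
135 = 2·63 + 9
63 = 7·9 + 0
gcd = 9 and 9 | 77668380, so solutions exist. Divide through by 9: 8082718x ≡ 8629820 (mod 28052481).
Now find 8082718⁻¹ mod 28052481:
28052481 = 3*8082718 + 3804327
8082718 = 2*3804327 + 474064
3804327 = 8*474064 + 11815
474064 = 40*11815 + 1464
11815 = 8*1464 + 103
1464 = 14*103 + 22
103 = 4*22 + 15
22 = 1*15 + 7
15 = 2*7 + 1
7 = 7*1 + 0
Back-substitute:
1 = 15 − 2·7
1 = −2·22 + 3·15
1 = 3·103 − 14·22
1 = −14·1464 + 199·103
1 = 199·11815 − 1606·1464
1 = −1606·474064 + 64439·11815
1 = 64439·3804327 − 517118·474064
1 = −517118·8082718 + 1098675·3804327
1 = 1098675·28052481 − 3813143·8082718
So 8082718·(-3813143) ≡ 1 (mod 28052481), i.e. 8082718⁻¹ ≡ 24239338.
Then x ≡ 24239338·8629820 ≡ 692942 (mod 28052481); the smallest non-negative solution is x = 692942.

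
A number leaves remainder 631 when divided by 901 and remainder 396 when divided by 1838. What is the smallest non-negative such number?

Write x = 631 + 901·k. Then 901·k ≡ 396 − 631 ≡ 1603 (mod 1838).
Need 901⁻¹ mod 1838. Extended Euclid on (1838, 901):
1838 = 2*901 + 36
901 = 25*36 + 1
36 = 36*1 + 0
Back-substitute:
1 = 901 − 25·36
1 = −25·1838 + 51·901
901⁻¹ ≡ 51 (mod 1838), so k ≡ 51·1603 ≡ 881 (mod 1838).
x = 631 + 901·881 = 794412.

794412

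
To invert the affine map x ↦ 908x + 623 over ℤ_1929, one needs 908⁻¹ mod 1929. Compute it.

Apply the Euclidean algorithm to 1929 and 908:
1929 = 2·908 + 113
908 = 8·113 + 4
113 = 28·4 + 1
4 = 4·1 + 0
The gcd is 1. Working backward:
1 = 113 − 28·4
1 = −28·908 + 225·113
1 = 225·1929 − 478·908
Hence 908⁻¹ ≡ -478 ≡ 1451 (mod 1929).

1451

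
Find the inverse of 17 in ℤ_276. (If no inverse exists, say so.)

65

Apply the Euclidean algorithm to 276 and 17:
276 = 16×17 + 4
17 = 4×4 + 1
4 = 4×1 + 0
gcd = 1, so the inverse exists. Back-substitute:
1 = 17 − 4·4
1 = −4·276 + 65·17
So 17·65 ≡ 1 (mod 276).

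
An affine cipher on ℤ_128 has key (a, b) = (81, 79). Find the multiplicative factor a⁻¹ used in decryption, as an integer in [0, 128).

49

Extended Euclidean algorithm:
128 = 1*81 + 47
81 = 1*47 + 34
47 = 1*34 + 13
34 = 2*13 + 8
13 = 1*8 + 5
8 = 1*5 + 3
5 = 1*3 + 2
3 = 1*2 + 1
2 = 2*1 + 0
Since gcd(81, 128) = 1, back-substitute to write 1 as a combination:
1 = 3 − 2
1 = −5 + 2·3
1 = 2·8 − 3·5
1 = −3·13 + 5·8
1 = 5·34 − 13·13
1 = −13·47 + 18·34
1 = 18·81 − 31·47
1 = −31·128 + 49·81
So 81·49 ≡ 1 (mod 128).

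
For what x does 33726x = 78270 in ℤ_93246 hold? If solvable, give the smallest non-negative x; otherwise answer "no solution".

8623

First find gcd(33726, 93246):
93246 = 2×33726 + 25794
33726 = 1×25794 + 7932
25794 = 3×7932 + 1998
7932 = 3×1998 + 1938
1998 = 1×1938 + 60
1938 = 32×60 + 18
60 = 3×18 + 6
18 = 3×6 + 0
gcd = 6 and 6 | 78270, so solutions exist. Divide through by 6: 5621x ≡ 13045 (mod 15541).
Now find 5621⁻¹ mod 15541:
15541 = 2*5621 + 4299
5621 = 1*4299 + 1322
4299 = 3*1322 + 333
1322 = 3*333 + 323
333 = 1*323 + 10
323 = 32*10 + 3
10 = 3*3 + 1
3 = 3*1 + 0
Back-substitute:
1 = 10 − 3·3
1 = −3·323 + 97·10
1 = 97·333 − 100·323
1 = −100·1322 + 397·333
1 = 397·4299 − 1291·1322
1 = −1291·5621 + 1688·4299
1 = 1688·15541 − 4667·5621
So 5621·(-4667) ≡ 1 (mod 15541), i.e. 5621⁻¹ ≡ 10874.
Then x ≡ 10874·13045 ≡ 8623 (mod 15541); the smallest non-negative solution is x = 8623.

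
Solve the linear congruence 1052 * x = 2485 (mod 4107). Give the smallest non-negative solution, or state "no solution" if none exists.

First find gcd(1052, 4107):
4107 = 3*1052 + 951
1052 = 1*951 + 101
951 = 9*101 + 42
101 = 2*42 + 17
42 = 2*17 + 8
17 = 2*8 + 1
8 = 8*1 + 0
gcd = 1, so a unique solution mod 4107 exists.
Back-substitute for the Bézout coefficients:
1 = 17 − 2·8
1 = −2·42 + 5·17
1 = 5·101 − 12·42
1 = −12·951 + 113·101
1 = 113·1052 − 125·951
1 = −125·4107 + 488·1052
So 1052·(488) ≡ 1 (mod 4107), giving 1052⁻¹ ≡ 488.
x ≡ 1052⁻¹·2485 ≡ 488·2485 ≡ 1115 (mod 4107).

1115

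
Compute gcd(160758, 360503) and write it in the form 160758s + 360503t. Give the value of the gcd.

Euclidean algorithm:
360503 = 2×160758 + 38987
160758 = 4×38987 + 4810
38987 = 8×4810 + 507
4810 = 9×507 + 247
507 = 2×247 + 13
247 = 19×13 + 0
gcd(160758, 360503) = 13.
Express as a combination:
13 = 507 − 2·247
13 = −2·4810 + 19·507
13 = 19·38987 − 154·4810
13 = −154·160758 + 635·38987
13 = 635·360503 − 1424·160758
So 13 = (635)·360503 + (-1424)·160758.

13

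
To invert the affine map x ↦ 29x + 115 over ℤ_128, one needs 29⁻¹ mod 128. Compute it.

Extended Euclidean algorithm:
128 = 4*29 + 12
29 = 2*12 + 5
12 = 2*5 + 2
5 = 2*2 + 1
2 = 2*1 + 0
Since gcd(29, 128) = 1, back-substitute to write 1 as a combination:
1 = 5 − 2·2
1 = −2·12 + 5·5
1 = 5·29 − 12·12
1 = −12·128 + 53·29
So 29·53 ≡ 1 (mod 128).

53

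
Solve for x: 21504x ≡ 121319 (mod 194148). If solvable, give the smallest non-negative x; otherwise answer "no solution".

gcd(21504, 194148):
194148 = 9×21504 + 612
21504 = 35×612 + 84
612 = 7×84 + 24
84 = 3×24 + 12
24 = 2×12 + 0
gcd = 12, but 12 ∤ 121319, so the congruence has no solution.

no solution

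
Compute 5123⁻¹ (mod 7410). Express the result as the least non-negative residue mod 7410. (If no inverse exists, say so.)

Extended Euclidean algorithm:
7410 = 1*5123 + 2287
5123 = 2*2287 + 549
2287 = 4*549 + 91
549 = 6*91 + 3
91 = 30*3 + 1
3 = 3*1 + 0
The gcd is 1. Working backward:
1 = 91 − 30·3
1 = −30·549 + 181·91
1 = 181·2287 − 754·549
1 = −754·5123 + 1689·2287
1 = 1689·7410 − 2443·5123
Hence 5123⁻¹ ≡ -2443 ≡ 4967 (mod 7410).

4967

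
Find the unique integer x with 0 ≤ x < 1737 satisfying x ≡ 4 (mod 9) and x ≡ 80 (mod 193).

Write x = 4 + 9·k. Then 9·k ≡ 80 − 4 ≡ 76 (mod 193).
Need 9⁻¹ mod 193. Extended Euclid on (193, 9):
193 = 21·9 + 4
9 = 2·4 + 1
4 = 4·1 + 0
Back-substitute:
1 = 9 − 2·4
1 = −2·193 + 43·9
9⁻¹ ≡ 43 (mod 193), so k ≡ 43·76 ≡ 180 (mod 193).
x = 4 + 9·180 = 1624.

1624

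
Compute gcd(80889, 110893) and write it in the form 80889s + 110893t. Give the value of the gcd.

1

Repeated division:
110893 = 1×80889 + 30004
80889 = 2×30004 + 20881
30004 = 1×20881 + 9123
20881 = 2×9123 + 2635
9123 = 3×2635 + 1218
2635 = 2×1218 + 199
1218 = 6×199 + 24
199 = 8×24 + 7
24 = 3×7 + 3
7 = 2×3 + 1
3 = 3×1 + 0
gcd(80889, 110893) = 1.
Working backward:
1 = 7 − 2·3
1 = −2·24 + 7·7
1 = 7·199 − 58·24
1 = −58·1218 + 355·199
1 = 355·2635 − 768·1218
1 = −768·9123 + 2659·2635
1 = 2659·20881 − 6086·9123
1 = −6086·30004 + 8745·20881
1 = 8745·80889 − 23576·30004
1 = −23576·110893 + 32321·80889
So 1 = (-23576)·110893 + (32321)·80889.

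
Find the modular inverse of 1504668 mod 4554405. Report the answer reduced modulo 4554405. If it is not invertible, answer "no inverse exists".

Compute gcd(1504668, 4554405):
4554405 = 3×1504668 + 40401
1504668 = 37×40401 + 9831
40401 = 4×9831 + 1077
9831 = 9×1077 + 138
1077 = 7×138 + 111
138 = 1×111 + 27
111 = 4×27 + 3
27 = 9×3 + 0
Since gcd = 3 > 1, 1504668 is not a unit mod 4554405.

no inverse exists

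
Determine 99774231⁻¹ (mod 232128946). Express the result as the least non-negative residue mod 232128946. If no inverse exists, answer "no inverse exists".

162428107

Extended Euclidean algorithm:
232128946 = 2×99774231 + 32580484
99774231 = 3×32580484 + 2032779
32580484 = 16×2032779 + 56020
2032779 = 36×56020 + 16059
56020 = 3×16059 + 7843
16059 = 2×7843 + 373
7843 = 21×373 + 10
373 = 37×10 + 3
10 = 3×3 + 1
3 = 3×1 + 0
The gcd is 1. Working backward:
1 = 10 − 3·3
1 = −3·373 + 112·10
1 = 112·7843 − 2355·373
1 = −2355·16059 + 4822·7843
1 = 4822·56020 − 16821·16059
1 = −16821·2032779 + 610378·56020
1 = 610378·32580484 − 9782869·2032779
1 = −9782869·99774231 + 29958985·32580484
1 = 29958985·232128946 − 69700839·99774231
Hence 99774231⁻¹ ≡ -69700839 ≡ 162428107 (mod 232128946).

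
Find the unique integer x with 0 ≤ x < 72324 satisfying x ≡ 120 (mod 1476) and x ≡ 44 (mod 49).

Write x = 120 + 1476·k. Then 1476·k ≡ 44 − 120 ≡ 22 (mod 49).
Need 1476⁻¹ mod 49. Extended Euclid on (49, 6):
49 = 8×6 + 1
6 = 6×1 + 0
Back-substitute:
1 = 49 − 8·6
1476⁻¹ ≡ 41 (mod 49), so k ≡ 41·22 ≡ 20 (mod 49).
x = 120 + 1476·20 = 29640.

29640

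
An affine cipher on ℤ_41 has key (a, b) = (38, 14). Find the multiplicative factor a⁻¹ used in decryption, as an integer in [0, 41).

27

Extended Euclidean algorithm:
41 = 1×38 + 3
38 = 12×3 + 2
3 = 1×2 + 1
2 = 2×1 + 0
Since gcd(38, 41) = 1, back-substitute to write 1 as a combination:
1 = 3 − 2
1 = −38 + 13·3
1 = 13·41 − 14·38
So 38·(-14) ≡ 1 (mod 41), and -14 ≡ 27 (mod 41).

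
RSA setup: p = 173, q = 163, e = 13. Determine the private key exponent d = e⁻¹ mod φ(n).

10717

φ(n) = (p−1)(q−1) = 172·162 = 27864.
Need d with 13·d ≡ 1 (mod 27864). Apply the extended Euclidean algorithm:
27864 = 2143*13 + 5
13 = 2*5 + 3
5 = 1*3 + 2
3 = 1*2 + 1
2 = 2*1 + 0
Back-substitute:
1 = 3 − 2
1 = −5 + 2·3
1 = 2·13 − 5·5
1 = −5·27864 + 10717·13
So 13·10717 ≡ 1 (mod 27864), hence d = 10717.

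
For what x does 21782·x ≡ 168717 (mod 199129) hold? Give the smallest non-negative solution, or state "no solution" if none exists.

First find gcd(21782, 199129):
199129 = 9·21782 + 3091
21782 = 7·3091 + 145
3091 = 21·145 + 46
145 = 3·46 + 7
46 = 6·7 + 4
7 = 1·4 + 3
4 = 1·3 + 1
3 = 3·1 + 0
gcd = 1, so a unique solution mod 199129 exists.
Back-substitute for the Bézout coefficients:
1 = 4 − 3
1 = −7 + 2·4
1 = 2·46 − 13·7
1 = −13·145 + 41·46
1 = 41·3091 − 874·145
1 = −874·21782 + 6159·3091
1 = 6159·199129 − 56305·21782
So 21782·(-56305) ≡ 1 (mod 199129), giving 21782⁻¹ ≡ 142824.
x ≡ 21782⁻¹·168717 ≡ 142824·168717 ≡ 37389 (mod 199129).

37389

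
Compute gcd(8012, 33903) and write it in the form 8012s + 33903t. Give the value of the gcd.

1

Apply Euclid's algorithm to 33903 and 8012:
33903 = 4*8012 + 1855
8012 = 4*1855 + 592
1855 = 3*592 + 79
592 = 7*79 + 39
79 = 2*39 + 1
39 = 39*1 + 0
gcd(8012, 33903) = 1.
Back-substituting:
1 = 79 − 2·39
1 = −2·592 + 15·79
1 = 15·1855 − 47·592
1 = −47·8012 + 203·1855
1 = 203·33903 − 859·8012
So 1 = (203)·33903 + (-859)·8012.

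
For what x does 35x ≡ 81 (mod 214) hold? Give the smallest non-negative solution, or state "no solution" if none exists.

39

First find gcd(35, 214):
214 = 6·35 + 4
35 = 8·4 + 3
4 = 1·3 + 1
3 = 3·1 + 0
gcd = 1, so a unique solution mod 214 exists.
Back-substitute for the Bézout coefficients:
1 = 4 − 3
1 = −35 + 9·4
1 = 9·214 − 55·35
So 35·(-55) ≡ 1 (mod 214), giving 35⁻¹ ≡ 159.
x ≡ 35⁻¹·81 ≡ 159·81 ≡ 39 (mod 214).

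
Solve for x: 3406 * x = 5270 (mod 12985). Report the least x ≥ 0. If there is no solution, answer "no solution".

10295

First find gcd(3406, 12985):
12985 = 3*3406 + 2767
3406 = 1*2767 + 639
2767 = 4*639 + 211
639 = 3*211 + 6
211 = 35*6 + 1
6 = 6*1 + 0
gcd = 1, so a unique solution mod 12985 exists.
Back-substitute for the Bézout coefficients:
1 = 211 − 35·6
1 = −35·639 + 106·211
1 = 106·2767 − 459·639
1 = −459·3406 + 565·2767
1 = 565·12985 − 2154·3406
So 3406·(-2154) ≡ 1 (mod 12985), giving 3406⁻¹ ≡ 10831.
x ≡ 3406⁻¹·5270 ≡ 10831·5270 ≡ 10295 (mod 12985).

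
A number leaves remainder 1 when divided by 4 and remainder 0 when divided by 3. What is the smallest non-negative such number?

Write x = 1 + 4·k. Then 4·k ≡ 0 − 1 ≡ 2 (mod 3).
Need 4⁻¹ mod 3. Extended Euclid on (3, 1):
3 = 3×1 + 0
4⁻¹ ≡ 1 (mod 3), so k ≡ 1·2 ≡ 2 (mod 3).
x = 1 + 4·2 = 9.

9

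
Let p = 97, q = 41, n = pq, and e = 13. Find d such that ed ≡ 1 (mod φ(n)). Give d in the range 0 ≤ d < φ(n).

1477

φ(n) = (p−1)(q−1) = 96·40 = 3840.
Need d with 13·d ≡ 1 (mod 3840). Apply the extended Euclidean algorithm:
3840 = 295×13 + 5
13 = 2×5 + 3
5 = 1×3 + 2
3 = 1×2 + 1
2 = 2×1 + 0
Back-substitute:
1 = 3 − 2
1 = −5 + 2·3
1 = 2·13 − 5·5
1 = −5·3840 + 1477·13
So 13·1477 ≡ 1 (mod 3840), hence d = 1477.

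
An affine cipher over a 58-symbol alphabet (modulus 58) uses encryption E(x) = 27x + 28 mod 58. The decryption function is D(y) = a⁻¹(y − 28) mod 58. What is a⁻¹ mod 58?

Run Euclid on (58, 27):
58 = 2×27 + 4
27 = 6×4 + 3
4 = 1×3 + 1
3 = 3×1 + 0
gcd = 1, so the inverse exists. Back-substitute:
1 = 4 − 3
1 = −27 + 7·4
1 = 7·58 − 15·27
So 27·(-15) ≡ 1 (mod 58), and -15 ≡ 43 (mod 58).

43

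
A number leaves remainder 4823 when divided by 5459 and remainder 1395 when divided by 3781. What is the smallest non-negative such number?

17042362

Write x = 4823 + 5459·k. Then 5459·k ≡ 1395 − 4823 ≡ 353 (mod 3781).
Need 5459⁻¹ mod 3781. Extended Euclid on (3781, 1678):
3781 = 2×1678 + 425
1678 = 3×425 + 403
425 = 1×403 + 22
403 = 18×22 + 7
22 = 3×7 + 1
7 = 7×1 + 0
Back-substitute:
1 = 22 − 3·7
1 = −3·403 + 55·22
1 = 55·425 − 58·403
1 = −58·1678 + 229·425
1 = 229·3781 − 516·1678
5459⁻¹ ≡ 3265 (mod 3781), so k ≡ 3265·353 ≡ 3121 (mod 3781).
x = 4823 + 5459·3121 = 17042362.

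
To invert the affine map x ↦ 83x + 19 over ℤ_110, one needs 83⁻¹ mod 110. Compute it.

Apply the Euclidean algorithm to 110 and 83:
110 = 1*83 + 27
83 = 3*27 + 2
27 = 13*2 + 1
2 = 2*1 + 0
gcd = 1, so the inverse exists. Back-substitute:
1 = 27 − 13·2
1 = −13·83 + 40·27
1 = 40·110 − 53·83
Thus 83·(-53) ≡ 1 (mod 110); reducing, -53 mod 110 = 57.

57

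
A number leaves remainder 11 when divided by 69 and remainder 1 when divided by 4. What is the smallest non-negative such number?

Write x = 11 + 69·k. Then 69·k ≡ 1 − 11 ≡ 2 (mod 4).
Need 69⁻¹ mod 4. Extended Euclid on (4, 1):
4 = 4×1 + 0
69⁻¹ ≡ 1 (mod 4), so k ≡ 1·2 ≡ 2 (mod 4).
x = 11 + 69·2 = 149.

149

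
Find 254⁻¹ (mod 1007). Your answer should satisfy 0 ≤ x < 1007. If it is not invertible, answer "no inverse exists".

Extended Euclidean algorithm:
1007 = 3*254 + 245
254 = 1*245 + 9
245 = 27*9 + 2
9 = 4*2 + 1
2 = 2*1 + 0
gcd = 1, so the inverse exists. Back-substitute:
1 = 9 − 4·2
1 = −4·245 + 109·9
1 = 109·254 − 113·245
1 = −113·1007 + 448·254
So 254·448 ≡ 1 (mod 1007).

448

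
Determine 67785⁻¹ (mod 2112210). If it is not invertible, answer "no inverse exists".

Compute gcd(67785, 2112210):
2112210 = 31*67785 + 10875
67785 = 6*10875 + 2535
10875 = 4*2535 + 735
2535 = 3*735 + 330
735 = 2*330 + 75
330 = 4*75 + 30
75 = 2*30 + 15
30 = 2*15 + 0
The gcd is 15, not 1, hence no inverse exists.

no inverse exists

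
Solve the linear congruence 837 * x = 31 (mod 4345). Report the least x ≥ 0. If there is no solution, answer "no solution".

2253

First find gcd(837, 4345):
4345 = 5·837 + 160
837 = 5·160 + 37
160 = 4·37 + 12
37 = 3·12 + 1
12 = 12·1 + 0
gcd = 1, so a unique solution mod 4345 exists.
Back-substitute for the Bézout coefficients:
1 = 37 − 3·12
1 = −3·160 + 13·37
1 = 13·837 − 68·160
1 = −68·4345 + 353·837
So 837·(353) ≡ 1 (mod 4345), giving 837⁻¹ ≡ 353.
x ≡ 837⁻¹·31 ≡ 353·31 ≡ 2253 (mod 4345).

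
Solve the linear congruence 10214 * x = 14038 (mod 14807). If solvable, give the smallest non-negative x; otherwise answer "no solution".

First find gcd(10214, 14807):
14807 = 1·10214 + 4593
10214 = 2·4593 + 1028
4593 = 4·1028 + 481
1028 = 2·481 + 66
481 = 7·66 + 19
66 = 3·19 + 9
19 = 2·9 + 1
9 = 9·1 + 0
gcd = 1, so a unique solution mod 14807 exists.
Back-substitute for the Bézout coefficients:
1 = 19 − 2·9
1 = −2·66 + 7·19
1 = 7·481 − 51·66
1 = −51·1028 + 109·481
1 = 109·4593 − 487·1028
1 = −487·10214 + 1083·4593
1 = 1083·14807 − 1570·10214
So 10214·(-1570) ≡ 1 (mod 14807), giving 10214⁻¹ ≡ 13237.
x ≡ 10214⁻¹·14038 ≡ 13237·14038 ≡ 7963 (mod 14807).

7963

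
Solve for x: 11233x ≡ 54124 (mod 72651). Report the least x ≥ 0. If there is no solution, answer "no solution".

First find gcd(11233, 72651):
72651 = 6×11233 + 5253
11233 = 2×5253 + 727
5253 = 7×727 + 164
727 = 4×164 + 71
164 = 2×71 + 22
71 = 3×22 + 5
22 = 4×5 + 2
5 = 2×2 + 1
2 = 2×1 + 0
gcd = 1, so a unique solution mod 72651 exists.
Back-substitute for the Bézout coefficients:
1 = 5 − 2·2
1 = −2·22 + 9·5
1 = 9·71 − 29·22
1 = −29·164 + 67·71
1 = 67·727 − 297·164
1 = −297·5253 + 2146·727
1 = 2146·11233 − 4589·5253
1 = −4589·72651 + 29680·11233
So 11233·(29680) ≡ 1 (mod 72651), giving 11233⁻¹ ≡ 29680.
x ≡ 11233⁻¹·54124 ≡ 29680·54124 ≡ 14059 (mod 72651).

14059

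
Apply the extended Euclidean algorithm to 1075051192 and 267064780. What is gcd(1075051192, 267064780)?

4

Repeated division:
1075051192 = 4*267064780 + 6792072
267064780 = 39*6792072 + 2173972
6792072 = 3*2173972 + 270156
2173972 = 8*270156 + 12724
270156 = 21*12724 + 2952
12724 = 4*2952 + 916
2952 = 3*916 + 204
916 = 4*204 + 100
204 = 2*100 + 4
100 = 25*4 + 0
gcd(1075051192, 267064780) = 4.
Express as a combination:
4 = 204 − 2·100
4 = −2·916 + 9·204
4 = 9·2952 − 29·916
4 = −29·12724 + 125·2952
4 = 125·270156 − 2654·12724
4 = −2654·2173972 + 21357·270156
4 = 21357·6792072 − 66725·2173972
4 = −66725·267064780 + 2623632·6792072
4 = 2623632·1075051192 − 10561253·267064780
So 4 = (2623632)·1075051192 + (-10561253)·267064780.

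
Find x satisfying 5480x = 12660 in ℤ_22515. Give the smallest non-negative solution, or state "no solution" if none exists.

First find gcd(5480, 22515):
22515 = 4*5480 + 595
5480 = 9*595 + 125
595 = 4*125 + 95
125 = 1*95 + 30
95 = 3*30 + 5
30 = 6*5 + 0
gcd = 5 and 5 | 12660, so solutions exist. Divide through by 5: 1096x ≡ 2532 (mod 4503).
Now find 1096⁻¹ mod 4503:
4503 = 4×1096 + 119
1096 = 9×119 + 25
119 = 4×25 + 19
25 = 1×19 + 6
19 = 3×6 + 1
6 = 6×1 + 0
Back-substitute:
1 = 19 − 3·6
1 = −3·25 + 4·19
1 = 4·119 − 19·25
1 = −19·1096 + 175·119
1 = 175·4503 − 719·1096
So 1096·(-719) ≡ 1 (mod 4503), i.e. 1096⁻¹ ≡ 3784.
Then x ≡ 3784·2532 ≡ 3207 (mod 4503); the smallest non-negative solution is x = 3207.

3207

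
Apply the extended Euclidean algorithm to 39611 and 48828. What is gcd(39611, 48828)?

13

Euclidean algorithm:
48828 = 1·39611 + 9217
39611 = 4·9217 + 2743
9217 = 3·2743 + 988
2743 = 2·988 + 767
988 = 1·767 + 221
767 = 3·221 + 104
221 = 2·104 + 13
104 = 8·13 + 0
gcd(39611, 48828) = 13.
Express as a combination:
13 = 221 − 2·104
13 = −2·767 + 7·221
13 = 7·988 − 9·767
13 = −9·2743 + 25·988
13 = 25·9217 − 84·2743
13 = −84·39611 + 361·9217
13 = 361·48828 − 445·39611
So 13 = (361)·48828 + (-445)·39611.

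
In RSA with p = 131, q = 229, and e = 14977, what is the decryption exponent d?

11233

φ(n) = (p−1)(q−1) = 130·228 = 29640.
Need d with 14977·d ≡ 1 (mod 29640). Apply the extended Euclidean algorithm:
29640 = 1×14977 + 14663
14977 = 1×14663 + 314
14663 = 46×314 + 219
314 = 1×219 + 95
219 = 2×95 + 29
95 = 3×29 + 8
29 = 3×8 + 5
8 = 1×5 + 3
5 = 1×3 + 2
3 = 1×2 + 1
2 = 2×1 + 0
Back-substitute:
1 = 3 − 2
1 = −5 + 2·3
1 = 2·8 − 3·5
1 = −3·29 + 11·8
1 = 11·95 − 36·29
1 = −36·219 + 83·95
1 = 83·314 − 119·219
1 = −119·14663 + 5557·314
1 = 5557·14977 − 5676·14663
1 = −5676·29640 + 11233·14977
So 14977·11233 ≡ 1 (mod 29640), hence d = 11233.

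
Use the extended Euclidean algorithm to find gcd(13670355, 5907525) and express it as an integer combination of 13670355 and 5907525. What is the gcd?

Euclidean algorithm:
13670355 = 2×5907525 + 1855305
5907525 = 3×1855305 + 341610
1855305 = 5×341610 + 147255
341610 = 2×147255 + 47100
147255 = 3×47100 + 5955
47100 = 7×5955 + 5415
5955 = 1×5415 + 540
5415 = 10×540 + 15
540 = 36×15 + 0
gcd(13670355, 5907525) = 15.
Express as a combination:
15 = 5415 − 10·540
15 = −10·5955 + 11·5415
15 = 11·47100 − 87·5955
15 = −87·147255 + 272·47100
15 = 272·341610 − 631·147255
15 = −631·1855305 + 3427·341610
15 = 3427·5907525 − 10912·1855305
15 = −10912·13670355 + 25251·5907525
So 15 = (-10912)·13670355 + (25251)·5907525.

15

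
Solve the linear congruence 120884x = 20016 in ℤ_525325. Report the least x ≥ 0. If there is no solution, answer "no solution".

First find gcd(120884, 525325):
525325 = 4*120884 + 41789
120884 = 2*41789 + 37306
41789 = 1*37306 + 4483
37306 = 8*4483 + 1442
4483 = 3*1442 + 157
1442 = 9*157 + 29
157 = 5*29 + 12
29 = 2*12 + 5
12 = 2*5 + 2
5 = 2*2 + 1
2 = 2*1 + 0
gcd = 1, so a unique solution mod 525325 exists.
Back-substitute for the Bézout coefficients:
1 = 5 − 2·2
1 = −2·12 + 5·5
1 = 5·29 − 12·12
1 = −12·157 + 65·29
1 = 65·1442 − 597·157
1 = −597·4483 + 1856·1442
1 = 1856·37306 − 15445·4483
1 = −15445·41789 + 17301·37306
1 = 17301·120884 − 50047·41789
1 = −50047·525325 + 217489·120884
So 120884·(217489) ≡ 1 (mod 525325), giving 120884⁻¹ ≡ 217489.
x ≡ 120884⁻¹·20016 ≡ 217489·20016 ≡ 416874 (mod 525325).

416874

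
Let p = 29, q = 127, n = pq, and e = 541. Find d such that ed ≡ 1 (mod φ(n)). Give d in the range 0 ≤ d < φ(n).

φ(n) = (p−1)(q−1) = 28·126 = 3528.
Need d with 541·d ≡ 1 (mod 3528). Apply the extended Euclidean algorithm:
3528 = 6×541 + 282
541 = 1×282 + 259
282 = 1×259 + 23
259 = 11×23 + 6
23 = 3×6 + 5
6 = 1×5 + 1
5 = 5×1 + 0
Back-substitute:
1 = 6 − 5
1 = −23 + 4·6
1 = 4·259 − 45·23
1 = −45·282 + 49·259
1 = 49·541 − 94·282
1 = −94·3528 + 613·541
So 541·613 ≡ 1 (mod 3528), hence d = 613.

613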